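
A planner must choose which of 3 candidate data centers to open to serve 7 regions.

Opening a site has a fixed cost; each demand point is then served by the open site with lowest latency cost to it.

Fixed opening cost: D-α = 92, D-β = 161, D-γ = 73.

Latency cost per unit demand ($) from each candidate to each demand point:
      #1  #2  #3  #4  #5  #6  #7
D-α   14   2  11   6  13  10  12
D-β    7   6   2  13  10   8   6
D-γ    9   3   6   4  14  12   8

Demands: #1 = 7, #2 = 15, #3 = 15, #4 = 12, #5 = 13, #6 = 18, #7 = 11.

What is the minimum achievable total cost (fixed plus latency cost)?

Open {D-β, D-γ}: assign each demand point to its cheapest open site.
  #1→D-β 7×7=49, #2→D-γ 15×3=45, #3→D-β 15×2=30, #4→D-γ 12×4=48, #5→D-β 13×10=130, #6→D-β 18×8=144, #7→D-β 11×6=66
  latency cost 512, fixed 234 → total 746.
Compare {D-α, D-β}: latency cost 521 + fixed 253 = 774.
Compare {D-γ}: latency cost 732 + fixed 73 = 805.
Compare {D-α, D-β, D-γ}: latency cost 497 + fixed 326 = 823.
All other subsets cost ≥ 774. Minimum total cost: 746.

746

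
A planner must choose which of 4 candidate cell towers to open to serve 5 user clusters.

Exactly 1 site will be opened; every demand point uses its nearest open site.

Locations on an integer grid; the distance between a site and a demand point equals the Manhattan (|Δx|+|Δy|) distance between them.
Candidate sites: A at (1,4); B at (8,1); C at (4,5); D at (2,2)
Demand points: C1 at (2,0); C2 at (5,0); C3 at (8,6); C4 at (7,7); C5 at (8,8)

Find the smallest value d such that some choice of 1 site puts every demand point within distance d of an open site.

Open {B}.
  Farthest demand point is C1 at distance 7 (to B); all others are ≤ 7.
With {C} the worst case is 7.
With {A} the worst case is 11.
No size-1 selection achieves below 7.

7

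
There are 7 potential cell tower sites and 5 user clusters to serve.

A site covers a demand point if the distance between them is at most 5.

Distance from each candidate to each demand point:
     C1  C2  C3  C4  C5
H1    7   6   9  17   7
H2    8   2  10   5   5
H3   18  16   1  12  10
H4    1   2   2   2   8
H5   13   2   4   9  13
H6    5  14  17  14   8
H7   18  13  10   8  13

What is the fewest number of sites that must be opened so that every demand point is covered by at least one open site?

Coverage sets (demand points within 5 of each site):
  H1: {}
  H2: {C2, C4, C5}
  H3: {C3}
  H4: {C1, C2, C3, C4}
  H5: {C2, C3}
  H6: {C1}
  H7: {}
No single site covers all 5 demand points.
But {H2, H4} covers everything, so the minimum is 2.

2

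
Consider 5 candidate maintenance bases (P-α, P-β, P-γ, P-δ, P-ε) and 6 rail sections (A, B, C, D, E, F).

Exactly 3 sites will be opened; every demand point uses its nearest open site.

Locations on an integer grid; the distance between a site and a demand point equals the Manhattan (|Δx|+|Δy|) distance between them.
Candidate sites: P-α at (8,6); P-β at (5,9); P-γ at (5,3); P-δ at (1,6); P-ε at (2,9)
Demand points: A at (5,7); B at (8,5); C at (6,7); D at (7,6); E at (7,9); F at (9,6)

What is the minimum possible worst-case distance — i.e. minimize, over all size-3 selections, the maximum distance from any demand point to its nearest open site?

Open {P-α, P-β, P-γ}.
  Farthest demand point is C at distance 3 (to P-α); all others are ≤ 3.
With {P-α, P-β, P-δ} the worst case is 3.
With {P-α, P-β, P-ε} the worst case is 3.
No size-3 selection achieves below 3.

3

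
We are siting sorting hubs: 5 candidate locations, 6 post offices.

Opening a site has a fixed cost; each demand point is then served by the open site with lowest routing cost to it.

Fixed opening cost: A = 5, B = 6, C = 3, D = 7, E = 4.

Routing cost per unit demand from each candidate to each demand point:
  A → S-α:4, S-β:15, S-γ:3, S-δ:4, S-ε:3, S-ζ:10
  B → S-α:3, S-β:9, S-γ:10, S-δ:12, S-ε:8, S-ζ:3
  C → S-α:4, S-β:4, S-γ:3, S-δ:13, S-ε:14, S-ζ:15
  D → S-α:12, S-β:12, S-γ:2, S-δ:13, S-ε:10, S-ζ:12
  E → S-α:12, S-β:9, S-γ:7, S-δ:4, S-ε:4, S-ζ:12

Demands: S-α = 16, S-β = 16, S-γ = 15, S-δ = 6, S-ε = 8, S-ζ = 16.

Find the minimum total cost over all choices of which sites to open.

Open {A, B, C, D}: assign each demand point to its cheapest open site.
  S-α→B 16×3=48, S-β→C 16×4=64, S-γ→D 15×2=30, S-δ→A 6×4=24, S-ε→A 8×3=24, S-ζ→B 16×3=48
  routing cost 238, fixed 21 → total 259.
Compare {A, B, C, D, E}: routing cost 238 + fixed 25 = 263.
Compare {B, C, D, E}: routing cost 246 + fixed 20 = 266.
Compare {A, B, C}: routing cost 253 + fixed 14 = 267.
All other subsets cost ≥ 263. Minimum total cost: 259.

259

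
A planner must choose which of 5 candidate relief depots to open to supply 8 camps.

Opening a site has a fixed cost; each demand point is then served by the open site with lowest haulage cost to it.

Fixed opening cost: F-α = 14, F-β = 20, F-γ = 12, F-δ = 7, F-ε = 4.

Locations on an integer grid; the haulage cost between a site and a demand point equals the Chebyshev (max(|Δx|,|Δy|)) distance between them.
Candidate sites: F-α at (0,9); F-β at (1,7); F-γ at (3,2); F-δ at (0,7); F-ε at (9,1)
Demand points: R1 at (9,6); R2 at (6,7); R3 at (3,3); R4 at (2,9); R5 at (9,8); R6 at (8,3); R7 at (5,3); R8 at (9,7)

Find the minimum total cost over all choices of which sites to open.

Open {F-δ, F-ε}: assign each demand point to its cheapest open site.
  R1→F-ε 5, R2→F-δ 6, R3→F-δ 4, R4→F-δ 2, R5→F-ε 7, R6→F-ε 2, R7→F-ε 4, R8→F-ε 6
  haulage cost 36, fixed 11 → total 47.
Compare {F-ε}: haulage cost 44 + fixed 4 = 48.
Compare {F-γ}: haulage cost 38 + fixed 12 = 50.
Compare {F-γ, F-ε}: haulage cost 34 + fixed 16 = 50.
All other subsets cost ≥ 48. Minimum total cost: 47.

47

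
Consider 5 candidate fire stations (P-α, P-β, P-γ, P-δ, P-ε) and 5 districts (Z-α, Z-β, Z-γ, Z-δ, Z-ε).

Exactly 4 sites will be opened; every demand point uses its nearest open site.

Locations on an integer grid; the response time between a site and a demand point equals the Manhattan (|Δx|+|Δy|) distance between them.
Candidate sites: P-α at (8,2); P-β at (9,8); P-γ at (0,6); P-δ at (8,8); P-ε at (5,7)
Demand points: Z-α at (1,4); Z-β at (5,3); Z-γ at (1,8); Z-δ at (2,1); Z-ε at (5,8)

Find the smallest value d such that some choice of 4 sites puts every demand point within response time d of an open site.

7

Open {P-α, P-β, P-γ, P-δ}.
  Farthest demand point is Z-δ at response time 7 (to P-α); all others are ≤ 7.
With {P-α, P-β, P-γ, P-ε} the worst case is 7.
With {P-α, P-β, P-δ, P-ε} the worst case is 7.
No size-4 selection achieves below 7.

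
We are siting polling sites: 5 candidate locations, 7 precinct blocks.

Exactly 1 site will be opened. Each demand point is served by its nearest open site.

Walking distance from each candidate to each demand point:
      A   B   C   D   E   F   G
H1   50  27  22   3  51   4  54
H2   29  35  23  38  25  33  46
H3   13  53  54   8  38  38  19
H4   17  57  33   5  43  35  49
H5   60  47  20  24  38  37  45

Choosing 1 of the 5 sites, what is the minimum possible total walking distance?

Open {H1}.
  A→H1 50, B→H1 27, C→H1 22, D→H1 3, E→H1 51, F→H1 4, G→H1 54  ⇒ total 211.
Compare {H3}: total 223.
Compare {H2}: total 229.
No size-1 selection does better; minimum is 211.

211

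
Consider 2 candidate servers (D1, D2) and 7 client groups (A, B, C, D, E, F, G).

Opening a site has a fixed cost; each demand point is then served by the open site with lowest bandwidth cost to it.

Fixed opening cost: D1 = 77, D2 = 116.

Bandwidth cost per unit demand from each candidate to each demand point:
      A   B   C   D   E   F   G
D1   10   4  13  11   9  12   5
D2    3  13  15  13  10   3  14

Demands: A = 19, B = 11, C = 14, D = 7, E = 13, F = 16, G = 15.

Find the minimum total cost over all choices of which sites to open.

793

Open {D1, D2}: assign each demand point to its cheapest open site.
  A→D2 19×3=57, B→D1 11×4=44, C→D1 14×13=182, D→D1 7×11=77, E→D1 13×9=117, F→D2 16×3=48, G→D1 15×5=75
  bandwidth cost 600, fixed 193 → total 793.
Compare {D1}: bandwidth cost 877 + fixed 77 = 954.
Compare {D2}: bandwidth cost 889 + fixed 116 = 1005.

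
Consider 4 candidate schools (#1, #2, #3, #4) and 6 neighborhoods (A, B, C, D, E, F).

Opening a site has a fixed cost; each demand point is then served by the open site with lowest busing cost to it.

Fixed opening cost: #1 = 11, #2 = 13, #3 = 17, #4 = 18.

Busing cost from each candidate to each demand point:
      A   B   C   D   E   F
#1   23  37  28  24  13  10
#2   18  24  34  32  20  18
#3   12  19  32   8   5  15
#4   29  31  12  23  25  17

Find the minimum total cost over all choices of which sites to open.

Open {#3, #4}: assign each demand point to its cheapest open site.
  A→#3 12, B→#3 19, C→#4 12, D→#3 8, E→#3 5, F→#3 15
  busing cost 71, fixed 35 → total 106.
Compare {#3}: busing cost 91 + fixed 17 = 108.
Compare {#1, #3}: busing cost 82 + fixed 28 = 110.
Compare {#1, #3, #4}: busing cost 66 + fixed 46 = 112.
All other subsets cost ≥ 108. Minimum total cost: 106.

106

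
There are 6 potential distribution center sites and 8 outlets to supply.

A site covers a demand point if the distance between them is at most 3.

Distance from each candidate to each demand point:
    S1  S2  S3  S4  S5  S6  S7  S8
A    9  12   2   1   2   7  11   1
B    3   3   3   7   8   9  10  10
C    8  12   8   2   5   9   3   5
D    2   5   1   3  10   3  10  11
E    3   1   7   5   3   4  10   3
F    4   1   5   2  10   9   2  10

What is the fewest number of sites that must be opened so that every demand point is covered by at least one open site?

3

Coverage sets (demand points within 3 of each site):
  A: {S3, S4, S5, S8}
  B: {S1, S2, S3}
  C: {S4, S7}
  D: {S1, S3, S4, S6}
  E: {S1, S2, S5, S8}
  F: {S2, S4, S7}
No 2 sites suffice: every size-2 union leaves at least one demand point uncovered.
But {A, D, F} covers everything, so the minimum is 3.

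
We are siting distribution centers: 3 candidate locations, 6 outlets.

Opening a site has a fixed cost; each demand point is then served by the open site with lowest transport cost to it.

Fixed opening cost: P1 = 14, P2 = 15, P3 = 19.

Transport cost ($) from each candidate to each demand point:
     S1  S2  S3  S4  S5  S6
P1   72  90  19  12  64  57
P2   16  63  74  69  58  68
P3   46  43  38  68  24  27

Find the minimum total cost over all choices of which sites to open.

189

Open {P1, P2, P3}: assign each demand point to its cheapest open site.
  S1→P2 16, S2→P3 43, S3→P1 19, S4→P1 12, S5→P3 24, S6→P3 27
  transport cost 141, fixed 48 → total 189.
Compare {P1, P3}: transport cost 171 + fixed 33 = 204.
Compare {P2, P3}: transport cost 216 + fixed 34 = 250.
Compare {P1, P2}: transport cost 225 + fixed 29 = 254.
All other subsets cost ≥ 204. Minimum total cost: 189.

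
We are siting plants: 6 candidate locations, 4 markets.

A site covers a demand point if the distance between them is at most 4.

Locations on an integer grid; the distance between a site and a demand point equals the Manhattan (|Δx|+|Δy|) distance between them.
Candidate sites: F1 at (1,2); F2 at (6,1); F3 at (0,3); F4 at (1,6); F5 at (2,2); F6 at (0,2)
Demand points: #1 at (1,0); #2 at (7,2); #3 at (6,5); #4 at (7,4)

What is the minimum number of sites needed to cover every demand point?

2

Coverage sets (demand points within 4 of each site):
  F1: {#1}
  F2: {#2, #3, #4}
  F3: {#1}
  F4: {}
  F5: {#1}
  F6: {#1}
No single site covers all 4 demand points.
But {F1, F2} covers everything, so the minimum is 2.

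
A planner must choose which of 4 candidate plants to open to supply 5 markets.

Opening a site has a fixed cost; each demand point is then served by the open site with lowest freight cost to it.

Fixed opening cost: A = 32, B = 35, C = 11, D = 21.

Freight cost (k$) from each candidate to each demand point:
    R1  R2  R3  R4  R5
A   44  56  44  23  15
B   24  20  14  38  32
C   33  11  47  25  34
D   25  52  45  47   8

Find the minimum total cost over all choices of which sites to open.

Open {C, D}: assign each demand point to its cheapest open site.
  R1→D 25, R2→C 11, R3→D 45, R4→C 25, R5→D 8
  freight cost 114, fixed 32 → total 146.
Compare {B, C, D}: freight cost 82 + fixed 67 = 149.
Compare {B, C}: freight cost 106 + fixed 46 = 152.
Compare {B, D}: freight cost 104 + fixed 56 = 160.
All other subsets cost ≥ 149. Minimum total cost: 146.

146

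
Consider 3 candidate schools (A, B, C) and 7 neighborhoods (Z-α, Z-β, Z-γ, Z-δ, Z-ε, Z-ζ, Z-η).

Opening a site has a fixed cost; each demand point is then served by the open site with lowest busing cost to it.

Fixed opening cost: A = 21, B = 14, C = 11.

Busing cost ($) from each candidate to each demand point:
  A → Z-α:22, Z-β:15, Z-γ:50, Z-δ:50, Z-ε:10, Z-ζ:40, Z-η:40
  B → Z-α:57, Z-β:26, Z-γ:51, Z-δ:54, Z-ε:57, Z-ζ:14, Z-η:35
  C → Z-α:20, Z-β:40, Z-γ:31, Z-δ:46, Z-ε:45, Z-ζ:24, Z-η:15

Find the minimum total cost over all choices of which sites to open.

193

Open {A, C}: assign each demand point to its cheapest open site.
  Z-α→C 20, Z-β→A 15, Z-γ→C 31, Z-δ→C 46, Z-ε→A 10, Z-ζ→C 24, Z-η→C 15
  busing cost 161, fixed 32 → total 193.
Compare {A, B, C}: busing cost 151 + fixed 46 = 197.
Compare {B, C}: busing cost 197 + fixed 25 = 222.
Compare {A, B}: busing cost 196 + fixed 35 = 231.
All other subsets cost ≥ 197. Minimum total cost: 193.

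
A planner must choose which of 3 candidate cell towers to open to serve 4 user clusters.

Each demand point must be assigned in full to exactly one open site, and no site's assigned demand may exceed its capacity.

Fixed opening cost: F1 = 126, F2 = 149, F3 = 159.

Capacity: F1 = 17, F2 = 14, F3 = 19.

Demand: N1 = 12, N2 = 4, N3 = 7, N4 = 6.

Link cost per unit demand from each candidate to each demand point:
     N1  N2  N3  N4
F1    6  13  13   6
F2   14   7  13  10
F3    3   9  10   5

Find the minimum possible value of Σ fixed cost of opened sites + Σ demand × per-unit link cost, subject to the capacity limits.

Open {F1, F3}; cheapest assignment that respects the capacities:
  F1 (cap 17, load 10): N2, N4 — cost 4×13 + 6×6 = 88
  F3 (cap 19, load 19): N1, N3 — cost 12×3 + 7×10 = 106
  Shipping 194, fixed 285 → total 479.
  Any other capacity-feasible assignment to {F1, F3} ships for at least 194.
Compare {F2, F3}: its best feasible assignment gives total 493.
Compare {F1, F2}: its best feasible assignment gives total 550.
Every other set of open sites that can feasibly serve all demand totals ≥ 493 even under its best assignment. Minimum: 479.

479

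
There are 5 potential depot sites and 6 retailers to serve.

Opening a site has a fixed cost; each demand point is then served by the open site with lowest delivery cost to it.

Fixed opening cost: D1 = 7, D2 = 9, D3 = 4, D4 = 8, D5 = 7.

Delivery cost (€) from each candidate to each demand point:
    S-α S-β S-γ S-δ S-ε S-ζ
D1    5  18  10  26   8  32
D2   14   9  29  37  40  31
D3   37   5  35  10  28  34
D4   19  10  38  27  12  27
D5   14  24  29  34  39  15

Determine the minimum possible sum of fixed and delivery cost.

Open {D1, D3, D5}: assign each demand point to its cheapest open site.
  S-α→D1 5, S-β→D3 5, S-γ→D1 10, S-δ→D3 10, S-ε→D1 8, S-ζ→D5 15
  delivery cost 53, fixed 18 → total 71.
Compare {D1, D3, D4, D5}: delivery cost 53 + fixed 26 = 79.
Compare {D1, D2, D3, D5}: delivery cost 53 + fixed 27 = 80.
Compare {D1, D3}: delivery cost 70 + fixed 11 = 81.
All other subsets cost ≥ 79. Minimum total cost: 71.

71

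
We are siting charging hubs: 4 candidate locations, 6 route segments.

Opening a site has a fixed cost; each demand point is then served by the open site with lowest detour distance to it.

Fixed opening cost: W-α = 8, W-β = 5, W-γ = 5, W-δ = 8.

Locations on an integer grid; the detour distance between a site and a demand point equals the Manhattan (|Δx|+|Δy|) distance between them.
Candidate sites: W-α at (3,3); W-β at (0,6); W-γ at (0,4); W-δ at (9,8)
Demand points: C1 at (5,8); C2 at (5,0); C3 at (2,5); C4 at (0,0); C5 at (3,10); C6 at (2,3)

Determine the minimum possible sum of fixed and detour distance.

37

Open {W-α}: assign each demand point to its cheapest open site.
  C1→W-α 7, C2→W-α 5, C3→W-α 3, C4→W-α 6, C5→W-α 7, C6→W-α 1
  detour distance 29, fixed 8 → total 37.
Compare {W-α, W-γ}: detour distance 27 + fixed 13 = 40.
Compare {W-γ}: detour distance 37 + fixed 5 = 42.
Compare {W-α, W-β}: detour distance 29 + fixed 13 = 42.
All other subsets cost ≥ 40. Minimum total cost: 37.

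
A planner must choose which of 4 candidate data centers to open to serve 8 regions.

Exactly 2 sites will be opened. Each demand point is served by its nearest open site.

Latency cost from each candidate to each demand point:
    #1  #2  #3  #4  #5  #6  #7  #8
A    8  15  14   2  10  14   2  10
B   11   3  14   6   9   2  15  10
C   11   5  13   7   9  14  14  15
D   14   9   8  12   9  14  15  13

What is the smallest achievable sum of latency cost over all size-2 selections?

Open {A, B}.
  #1→A 8, #2→B 3, #3→A 14, #4→A 2, #5→B 9, #6→B 2, #7→A 2, #8→A 10  ⇒ total 50.
Compare {A, D}: total 62.
Compare {A, C}: total 63.
No size-2 selection does better; minimum is 50.

50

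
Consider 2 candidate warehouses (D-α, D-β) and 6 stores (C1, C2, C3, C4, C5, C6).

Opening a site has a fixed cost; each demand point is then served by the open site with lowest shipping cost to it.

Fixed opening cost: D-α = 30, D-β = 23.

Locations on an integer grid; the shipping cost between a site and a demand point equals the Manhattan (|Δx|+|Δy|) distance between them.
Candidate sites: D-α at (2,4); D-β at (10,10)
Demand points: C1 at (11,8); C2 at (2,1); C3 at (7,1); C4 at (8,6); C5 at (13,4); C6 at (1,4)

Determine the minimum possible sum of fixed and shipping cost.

74

Open {D-α}: assign each demand point to its cheapest open site.
  C1→D-α 13, C2→D-α 3, C3→D-α 8, C4→D-α 8, C5→D-α 11, C6→D-α 1
  shipping cost 44, fixed 30 → total 74.
Compare {D-α, D-β}: shipping cost 30 + fixed 53 = 83.
Compare {D-β}: shipping cost 62 + fixed 23 = 85.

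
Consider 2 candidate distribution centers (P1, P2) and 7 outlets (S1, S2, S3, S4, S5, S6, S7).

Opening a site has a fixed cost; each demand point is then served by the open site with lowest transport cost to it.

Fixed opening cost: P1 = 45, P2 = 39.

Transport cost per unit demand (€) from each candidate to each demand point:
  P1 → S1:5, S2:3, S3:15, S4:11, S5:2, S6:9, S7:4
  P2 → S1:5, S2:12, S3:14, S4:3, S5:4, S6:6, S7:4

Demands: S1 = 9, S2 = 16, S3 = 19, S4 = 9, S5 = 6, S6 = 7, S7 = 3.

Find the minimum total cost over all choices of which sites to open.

536

Open {P1, P2}: assign each demand point to its cheapest open site.
  S1→P1 9×5=45, S2→P1 16×3=48, S3→P2 19×14=266, S4→P2 9×3=27, S5→P1 6×2=12, S6→P2 7×6=42, S7→P1 3×4=12
  transport cost 452, fixed 84 → total 536.
Compare {P1}: transport cost 564 + fixed 45 = 609.
Compare {P2}: transport cost 608 + fixed 39 = 647.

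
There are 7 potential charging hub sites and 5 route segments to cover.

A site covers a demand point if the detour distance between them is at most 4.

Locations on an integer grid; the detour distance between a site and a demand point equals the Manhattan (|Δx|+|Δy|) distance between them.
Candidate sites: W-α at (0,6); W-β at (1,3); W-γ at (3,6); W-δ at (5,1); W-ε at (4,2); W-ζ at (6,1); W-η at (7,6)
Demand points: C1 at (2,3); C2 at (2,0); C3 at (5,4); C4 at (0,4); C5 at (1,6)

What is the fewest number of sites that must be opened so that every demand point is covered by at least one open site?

2

Coverage sets (demand points within 4 of each site):
  W-α: {C4, C5}
  W-β: {C1, C2, C4, C5}
  W-γ: {C1, C3, C5}
  W-δ: {C2, C3}
  W-ε: {C1, C2, C3}
  W-ζ: {C3}
  W-η: {C3}
No single site covers all 5 demand points.
But {W-α, W-ε} covers everything, so the minimum is 2.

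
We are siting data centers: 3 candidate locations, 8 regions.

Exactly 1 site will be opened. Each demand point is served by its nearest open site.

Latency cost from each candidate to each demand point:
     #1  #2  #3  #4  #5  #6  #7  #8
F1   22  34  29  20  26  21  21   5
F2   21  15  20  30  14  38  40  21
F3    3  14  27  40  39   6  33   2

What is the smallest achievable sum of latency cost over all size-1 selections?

164

Open {F3}.
  #1→F3 3, #2→F3 14, #3→F3 27, #4→F3 40, #5→F3 39, #6→F3 6, #7→F3 33, #8→F3 2  ⇒ total 164.
Compare {F1}: total 178.
Compare {F2}: total 199.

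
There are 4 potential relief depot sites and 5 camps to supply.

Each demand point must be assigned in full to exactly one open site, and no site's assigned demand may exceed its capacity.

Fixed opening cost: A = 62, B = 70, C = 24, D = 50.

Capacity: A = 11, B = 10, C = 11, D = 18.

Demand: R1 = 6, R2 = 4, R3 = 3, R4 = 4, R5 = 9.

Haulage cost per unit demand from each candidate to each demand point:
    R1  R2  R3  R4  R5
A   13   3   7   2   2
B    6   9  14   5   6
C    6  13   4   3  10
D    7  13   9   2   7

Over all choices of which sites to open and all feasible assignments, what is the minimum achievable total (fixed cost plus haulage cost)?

245

Open {C, D}; cheapest assignment that respects the capacities:
  C (cap 11, load 9): R1, R3 — cost 6×6 + 3×4 = 48
  D (cap 18, load 17): R2, R4, R5 — cost 4×13 + 4×2 + 9×7 = 123
  Shipping 171, fixed 74 → total 245.
  Any other capacity-feasible assignment to {C, D} ships for at least 171.
Compare {A, D}: its best feasible assignment gives total 258.
Compare {A, C, D}: its best feasible assignment gives total 262.
Every other set of open sites that can feasibly serve all demand totals ≥ 258 even under its best assignment. Minimum: 245.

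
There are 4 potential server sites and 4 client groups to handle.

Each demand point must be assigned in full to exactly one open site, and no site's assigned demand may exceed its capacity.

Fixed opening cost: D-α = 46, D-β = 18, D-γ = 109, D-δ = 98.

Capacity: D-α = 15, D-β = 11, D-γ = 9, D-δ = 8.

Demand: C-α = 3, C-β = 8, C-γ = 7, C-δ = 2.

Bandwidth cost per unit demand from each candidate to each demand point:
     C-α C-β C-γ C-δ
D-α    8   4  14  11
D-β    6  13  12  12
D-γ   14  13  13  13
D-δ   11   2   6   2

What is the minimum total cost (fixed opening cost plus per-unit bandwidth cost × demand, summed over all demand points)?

220

Open {D-α, D-β}; cheapest assignment that respects the capacities:
  D-α (cap 15, load 10): C-β, C-δ — cost 8×4 + 2×11 = 54
  D-β (cap 11, load 10): C-α, C-γ — cost 3×6 + 7×12 = 102
  Shipping 156, fixed 64 → total 220.
  Any other capacity-feasible assignment to {D-α, D-β} ships for at least 156.
Compare {D-α, D-δ}: its best feasible assignment gives total 264.
Compare {D-α, D-β, D-δ}: its best feasible assignment gives total 276.
Every other set of open sites that can feasibly serve all demand totals ≥ 264 even under its best assignment. Minimum: 220.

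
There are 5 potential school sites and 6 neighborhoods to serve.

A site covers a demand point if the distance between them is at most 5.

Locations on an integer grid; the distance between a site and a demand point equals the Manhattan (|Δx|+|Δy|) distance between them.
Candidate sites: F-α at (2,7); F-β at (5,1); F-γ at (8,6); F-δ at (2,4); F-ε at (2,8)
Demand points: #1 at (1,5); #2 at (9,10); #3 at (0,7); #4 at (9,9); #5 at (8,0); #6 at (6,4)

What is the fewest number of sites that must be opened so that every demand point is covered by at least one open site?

Coverage sets (demand points within 5 of each site):
  F-α: {#1, #3}
  F-β: {#5, #6}
  F-γ: {#2, #4, #6}
  F-δ: {#1, #3, #6}
  F-ε: {#1, #3}
No 2 sites suffice: every size-2 union leaves at least one demand point uncovered.
But {F-α, F-β, F-γ} covers everything, so the minimum is 3.

3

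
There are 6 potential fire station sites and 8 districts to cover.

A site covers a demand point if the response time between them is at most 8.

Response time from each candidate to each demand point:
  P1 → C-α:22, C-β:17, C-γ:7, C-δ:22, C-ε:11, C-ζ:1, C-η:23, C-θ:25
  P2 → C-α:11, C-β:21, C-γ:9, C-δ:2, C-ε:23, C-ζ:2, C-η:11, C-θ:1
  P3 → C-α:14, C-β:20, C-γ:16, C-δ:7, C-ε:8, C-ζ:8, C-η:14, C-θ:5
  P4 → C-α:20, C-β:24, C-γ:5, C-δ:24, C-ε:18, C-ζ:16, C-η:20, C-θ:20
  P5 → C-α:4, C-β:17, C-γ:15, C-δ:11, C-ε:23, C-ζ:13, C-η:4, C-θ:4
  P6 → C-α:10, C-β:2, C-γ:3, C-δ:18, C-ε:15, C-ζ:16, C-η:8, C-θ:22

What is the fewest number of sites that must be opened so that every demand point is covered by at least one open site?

3

Coverage sets (demand points within 8 of each site):
  P1: {C-γ, C-ζ}
  P2: {C-δ, C-ζ, C-θ}
  P3: {C-δ, C-ε, C-ζ, C-θ}
  P4: {C-γ}
  P5: {C-α, C-η, C-θ}
  P6: {C-β, C-γ, C-η}
No 2 sites suffice: every size-2 union leaves at least one demand point uncovered.
But {P3, P5, P6} covers everything, so the minimum is 3.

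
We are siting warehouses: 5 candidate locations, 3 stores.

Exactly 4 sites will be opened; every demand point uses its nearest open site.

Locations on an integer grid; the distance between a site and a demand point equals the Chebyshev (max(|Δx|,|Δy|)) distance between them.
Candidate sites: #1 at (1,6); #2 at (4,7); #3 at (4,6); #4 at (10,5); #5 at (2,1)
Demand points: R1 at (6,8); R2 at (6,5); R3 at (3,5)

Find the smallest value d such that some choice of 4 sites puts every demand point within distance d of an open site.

Open {#1, #2, #3, #4}.
  Farthest demand point is R1 at distance 2 (to #2); all others are ≤ 2.
With {#1, #2, #3, #5} the worst case is 2.
With {#1, #2, #4, #5} the worst case is 2.
No size-4 selection achieves below 2.

2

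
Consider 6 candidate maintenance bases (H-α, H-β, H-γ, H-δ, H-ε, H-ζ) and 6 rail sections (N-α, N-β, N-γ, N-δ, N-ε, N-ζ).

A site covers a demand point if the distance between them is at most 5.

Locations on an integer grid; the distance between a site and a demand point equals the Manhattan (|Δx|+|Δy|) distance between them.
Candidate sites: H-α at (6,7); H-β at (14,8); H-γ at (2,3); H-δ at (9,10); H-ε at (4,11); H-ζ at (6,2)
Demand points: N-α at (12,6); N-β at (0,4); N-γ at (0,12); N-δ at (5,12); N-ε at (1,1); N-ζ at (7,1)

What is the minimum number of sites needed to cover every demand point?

Coverage sets (demand points within 5 of each site):
  H-α: {}
  H-β: {N-α}
  H-γ: {N-β, N-ε}
  H-δ: {}
  H-ε: {N-γ, N-δ}
  H-ζ: {N-ζ}
No 3 sites suffice: every size-3 union leaves at least one demand point uncovered.
But {H-β, H-γ, H-ε, H-ζ} covers everything, so the minimum is 4.

4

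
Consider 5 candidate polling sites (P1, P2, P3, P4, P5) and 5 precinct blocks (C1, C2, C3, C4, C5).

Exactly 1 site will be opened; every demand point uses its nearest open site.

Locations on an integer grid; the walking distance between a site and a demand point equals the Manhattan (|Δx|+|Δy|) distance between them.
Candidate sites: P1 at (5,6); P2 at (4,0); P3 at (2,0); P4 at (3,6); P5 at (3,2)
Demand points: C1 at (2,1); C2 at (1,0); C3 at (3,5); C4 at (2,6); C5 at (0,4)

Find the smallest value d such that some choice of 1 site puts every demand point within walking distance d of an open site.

Open {P5}.
  Farthest demand point is C4 at walking distance 5 (to P5); all others are ≤ 5.
With {P3} the worst case is 6.
With {P2} the worst case is 8.
No size-1 selection achieves below 5.

5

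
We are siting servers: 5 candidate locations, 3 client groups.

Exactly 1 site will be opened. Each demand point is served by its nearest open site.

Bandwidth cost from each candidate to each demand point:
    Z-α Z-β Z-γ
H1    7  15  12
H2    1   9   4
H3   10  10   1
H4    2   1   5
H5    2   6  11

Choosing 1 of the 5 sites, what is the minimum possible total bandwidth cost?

8

Open {H4}.
  Z-α→H4 2, Z-β→H4 1, Z-γ→H4 5  ⇒ total 8.
Compare {H2}: total 14.
Compare {H5}: total 19.
No size-1 selection does better; minimum is 8.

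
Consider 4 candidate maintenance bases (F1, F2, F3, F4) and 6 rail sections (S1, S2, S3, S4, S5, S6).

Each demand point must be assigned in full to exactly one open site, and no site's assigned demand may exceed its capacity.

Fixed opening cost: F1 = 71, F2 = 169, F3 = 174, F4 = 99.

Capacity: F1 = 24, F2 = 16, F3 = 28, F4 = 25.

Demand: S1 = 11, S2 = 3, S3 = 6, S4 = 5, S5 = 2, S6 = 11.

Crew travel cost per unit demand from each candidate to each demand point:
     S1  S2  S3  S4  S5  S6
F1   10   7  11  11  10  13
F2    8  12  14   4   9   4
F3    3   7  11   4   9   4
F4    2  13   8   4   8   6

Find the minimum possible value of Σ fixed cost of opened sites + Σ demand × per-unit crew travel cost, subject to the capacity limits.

416

Open {F1, F4}; cheapest assignment that respects the capacities:
  F1 (cap 24, load 14): S2, S3, S4 — cost 3×7 + 6×11 + 5×11 = 142
  F4 (cap 25, load 24): S1, S5, S6 — cost 11×2 + 2×8 + 11×6 = 104
  Shipping 246, fixed 170 → total 416.
  Any other capacity-feasible assignment to {F1, F4} ships for at least 246.
Compare {F3, F4}: its best feasible assignment gives total 444.
Compare {F1, F3}: its best feasible assignment gives total 449.
Every other set of open sites that can feasibly serve all demand totals ≥ 444 even under its best assignment. Minimum: 416.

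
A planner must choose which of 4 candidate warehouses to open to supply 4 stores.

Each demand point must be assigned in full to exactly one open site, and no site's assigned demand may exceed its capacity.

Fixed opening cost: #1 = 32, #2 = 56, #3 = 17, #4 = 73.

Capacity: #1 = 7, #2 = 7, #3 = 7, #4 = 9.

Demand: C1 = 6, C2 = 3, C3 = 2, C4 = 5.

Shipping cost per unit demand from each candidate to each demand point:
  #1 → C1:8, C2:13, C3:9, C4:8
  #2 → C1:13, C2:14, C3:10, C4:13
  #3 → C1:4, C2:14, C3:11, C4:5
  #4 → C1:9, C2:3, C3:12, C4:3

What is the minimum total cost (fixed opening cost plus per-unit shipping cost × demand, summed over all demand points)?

188

Open {#1, #3, #4}; cheapest assignment that respects the capacities:
  #1 (cap 7, load 2): C3 — cost 2×9 = 18
  #3 (cap 7, load 6): C1 — cost 6×4 = 24
  #4 (cap 9, load 8): C2, C4 — cost 3×3 + 5×3 = 24
  Shipping 66, fixed 122 → total 188.
  Any other capacity-feasible assignment to {#1, #3, #4} ships for at least 66.
Compare {#3, #4}: its best feasible assignment gives total 200.
Compare {#2, #3, #4}: its best feasible assignment gives total 214.
Every other set of open sites that can feasibly serve all demand totals ≥ 200 even under its best assignment. Minimum: 188.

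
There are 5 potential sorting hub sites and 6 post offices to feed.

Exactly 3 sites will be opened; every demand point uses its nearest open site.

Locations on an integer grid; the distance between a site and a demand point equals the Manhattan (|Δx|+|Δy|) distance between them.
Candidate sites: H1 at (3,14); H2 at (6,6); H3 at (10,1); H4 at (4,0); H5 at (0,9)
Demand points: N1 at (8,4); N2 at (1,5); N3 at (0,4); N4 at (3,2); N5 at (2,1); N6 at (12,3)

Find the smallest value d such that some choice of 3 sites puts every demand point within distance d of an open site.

5

Open {H3, H4, H5}.
  Farthest demand point is N1 at distance 5 (to H3); all others are ≤ 5.
With {H1, H2, H3} the worst case is 8.
With {H1, H3, H4} the worst case is 8.
No size-3 selection achieves below 5.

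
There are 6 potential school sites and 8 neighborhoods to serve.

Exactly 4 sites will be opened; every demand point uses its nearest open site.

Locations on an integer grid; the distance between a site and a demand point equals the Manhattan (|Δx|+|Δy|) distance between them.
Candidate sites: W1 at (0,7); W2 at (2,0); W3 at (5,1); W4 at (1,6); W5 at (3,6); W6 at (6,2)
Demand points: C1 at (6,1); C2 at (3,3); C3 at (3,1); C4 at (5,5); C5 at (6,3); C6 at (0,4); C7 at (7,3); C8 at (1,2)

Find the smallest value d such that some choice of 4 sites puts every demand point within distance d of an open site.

3

Open {W1, W2, W5, W6}.
  Farthest demand point is C2 at distance 3 (to W5); all others are ≤ 3.
With {W2, W4, W5, W6} the worst case is 3.
With {W1, W2, W3, W4} the worst case is 4.
No size-4 selection achieves below 3.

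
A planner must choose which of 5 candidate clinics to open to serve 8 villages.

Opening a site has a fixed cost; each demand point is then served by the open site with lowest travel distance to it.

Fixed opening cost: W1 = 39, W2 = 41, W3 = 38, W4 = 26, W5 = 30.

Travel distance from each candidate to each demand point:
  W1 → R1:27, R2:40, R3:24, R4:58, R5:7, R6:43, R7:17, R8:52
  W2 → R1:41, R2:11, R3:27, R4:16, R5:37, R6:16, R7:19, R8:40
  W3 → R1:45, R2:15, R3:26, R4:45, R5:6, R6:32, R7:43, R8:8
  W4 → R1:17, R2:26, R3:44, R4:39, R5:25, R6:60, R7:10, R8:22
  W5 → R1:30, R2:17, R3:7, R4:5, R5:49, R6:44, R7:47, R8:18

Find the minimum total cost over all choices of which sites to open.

Open {W3, W4, W5}: assign each demand point to its cheapest open site.
  R1→W4 17, R2→W3 15, R3→W5 7, R4→W5 5, R5→W3 6, R6→W3 32, R7→W4 10, R8→W3 8
  travel distance 100, fixed 94 → total 194.
Compare {W4, W5}: travel distance 143 + fixed 56 = 199.
Compare {W2, W4, W5}: travel distance 109 + fixed 97 = 206.
Compare {W1, W5}: travel distance 141 + fixed 69 = 210.
All other subsets cost ≥ 199. Minimum total cost: 194.

194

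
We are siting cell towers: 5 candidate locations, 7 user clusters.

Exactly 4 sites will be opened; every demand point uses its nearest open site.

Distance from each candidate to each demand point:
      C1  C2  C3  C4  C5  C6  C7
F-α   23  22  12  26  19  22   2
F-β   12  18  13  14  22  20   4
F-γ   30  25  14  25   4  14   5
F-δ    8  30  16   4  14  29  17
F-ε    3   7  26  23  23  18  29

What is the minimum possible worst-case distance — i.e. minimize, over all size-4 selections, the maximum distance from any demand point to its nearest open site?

14

Open {F-α, F-β, F-γ, F-ε}.
  Farthest demand point is C4 at distance 14 (to F-β); all others are ≤ 14.
With {F-α, F-γ, F-δ, F-ε} the worst case is 14.
With {F-β, F-γ, F-δ, F-ε} the worst case is 14.
No size-4 selection achieves below 14.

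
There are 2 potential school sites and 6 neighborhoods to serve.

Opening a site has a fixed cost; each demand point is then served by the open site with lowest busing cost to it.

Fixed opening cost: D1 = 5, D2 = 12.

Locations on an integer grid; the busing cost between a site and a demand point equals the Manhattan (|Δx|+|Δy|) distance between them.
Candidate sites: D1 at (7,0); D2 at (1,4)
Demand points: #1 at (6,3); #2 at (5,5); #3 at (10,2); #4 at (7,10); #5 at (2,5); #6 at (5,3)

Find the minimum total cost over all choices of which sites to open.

Open {D1}: assign each demand point to its cheapest open site.
  #1→D1 4, #2→D1 7, #3→D1 5, #4→D1 10, #5→D1 10, #6→D1 5
  busing cost 41, fixed 5 → total 46.
Compare {D1, D2}: busing cost 31 + fixed 17 = 48.
Compare {D2}: busing cost 41 + fixed 12 = 53.

46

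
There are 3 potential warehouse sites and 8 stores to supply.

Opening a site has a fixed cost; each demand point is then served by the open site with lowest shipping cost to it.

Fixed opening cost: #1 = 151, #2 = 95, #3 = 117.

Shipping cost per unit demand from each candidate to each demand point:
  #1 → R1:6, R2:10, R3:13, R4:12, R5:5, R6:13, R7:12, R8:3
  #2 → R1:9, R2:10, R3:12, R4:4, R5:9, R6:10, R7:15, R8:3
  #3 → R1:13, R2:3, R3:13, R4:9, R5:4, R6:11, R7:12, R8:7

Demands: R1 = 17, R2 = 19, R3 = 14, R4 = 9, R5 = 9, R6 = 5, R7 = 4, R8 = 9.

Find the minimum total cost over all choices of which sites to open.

Open {#2, #3}: assign each demand point to its cheapest open site.
  R1→#2 17×9=153, R2→#3 19×3=57, R3→#2 14×12=168, R4→#2 9×4=36, R5→#3 9×4=36, R6→#2 5×10=50, R7→#3 4×12=48, R8→#2 9×3=27
  shipping cost 575, fixed 212 → total 787.
Compare {#1, #3}: shipping cost 588 + fixed 268 = 856.
Compare {#2}: shipping cost 765 + fixed 95 = 860.
Compare {#3}: shipping cost 743 + fixed 117 = 860.
All other subsets cost ≥ 856. Minimum total cost: 787.

787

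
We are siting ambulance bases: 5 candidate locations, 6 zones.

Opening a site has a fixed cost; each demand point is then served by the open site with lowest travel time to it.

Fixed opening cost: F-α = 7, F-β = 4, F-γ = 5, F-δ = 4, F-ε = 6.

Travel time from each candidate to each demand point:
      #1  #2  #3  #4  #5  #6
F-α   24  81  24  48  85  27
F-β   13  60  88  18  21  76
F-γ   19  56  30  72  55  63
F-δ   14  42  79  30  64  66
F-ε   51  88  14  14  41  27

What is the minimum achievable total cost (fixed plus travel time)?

Open {F-β, F-δ, F-ε}: assign each demand point to its cheapest open site.
  #1→F-β 13, #2→F-δ 42, #3→F-ε 14, #4→F-ε 14, #5→F-β 21, #6→F-ε 27
  travel time 131, fixed 14 → total 145.
Compare {F-β, F-γ, F-δ, F-ε}: travel time 131 + fixed 19 = 150.
Compare {F-α, F-β, F-δ, F-ε}: travel time 131 + fixed 21 = 152.
Compare {F-α, F-β, F-γ, F-δ, F-ε}: travel time 131 + fixed 26 = 157.
All other subsets cost ≥ 150. Minimum total cost: 145.

145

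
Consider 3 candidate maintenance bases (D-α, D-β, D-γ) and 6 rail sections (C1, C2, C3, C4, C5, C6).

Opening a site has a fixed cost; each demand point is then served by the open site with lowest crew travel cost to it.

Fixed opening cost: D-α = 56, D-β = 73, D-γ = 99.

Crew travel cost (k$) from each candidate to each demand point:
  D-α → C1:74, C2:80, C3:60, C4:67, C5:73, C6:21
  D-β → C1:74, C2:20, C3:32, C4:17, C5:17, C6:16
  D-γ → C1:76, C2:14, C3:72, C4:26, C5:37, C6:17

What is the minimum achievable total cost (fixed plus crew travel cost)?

249

Open {D-β}: assign each demand point to its cheapest open site.
  C1→D-β 74, C2→D-β 20, C3→D-β 32, C4→D-β 17, C5→D-β 17, C6→D-β 16
  crew travel cost 176, fixed 73 → total 249.
Compare {D-α, D-β}: crew travel cost 176 + fixed 129 = 305.
Compare {D-γ}: crew travel cost 242 + fixed 99 = 341.
Compare {D-β, D-γ}: crew travel cost 170 + fixed 172 = 342.
All other subsets cost ≥ 305. Minimum total cost: 249.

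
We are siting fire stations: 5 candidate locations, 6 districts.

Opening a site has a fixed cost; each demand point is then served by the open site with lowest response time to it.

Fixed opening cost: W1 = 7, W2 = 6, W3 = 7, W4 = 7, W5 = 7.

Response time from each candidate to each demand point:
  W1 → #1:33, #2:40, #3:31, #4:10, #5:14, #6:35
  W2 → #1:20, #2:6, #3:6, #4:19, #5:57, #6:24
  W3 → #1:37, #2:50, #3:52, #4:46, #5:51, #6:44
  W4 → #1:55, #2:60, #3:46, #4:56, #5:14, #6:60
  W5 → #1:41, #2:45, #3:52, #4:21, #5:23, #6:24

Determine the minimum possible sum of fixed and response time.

Open {W1, W2}: assign each demand point to its cheapest open site.
  #1→W2 20, #2→W2 6, #3→W2 6, #4→W1 10, #5→W1 14, #6→W2 24
  response time 80, fixed 13 → total 93.
Compare {W1, W2, W3}: response time 80 + fixed 20 = 100.
Compare {W1, W2, W4}: response time 80 + fixed 20 = 100.
Compare {W1, W2, W5}: response time 80 + fixed 20 = 100.
All other subsets cost ≥ 100. Minimum total cost: 93.

93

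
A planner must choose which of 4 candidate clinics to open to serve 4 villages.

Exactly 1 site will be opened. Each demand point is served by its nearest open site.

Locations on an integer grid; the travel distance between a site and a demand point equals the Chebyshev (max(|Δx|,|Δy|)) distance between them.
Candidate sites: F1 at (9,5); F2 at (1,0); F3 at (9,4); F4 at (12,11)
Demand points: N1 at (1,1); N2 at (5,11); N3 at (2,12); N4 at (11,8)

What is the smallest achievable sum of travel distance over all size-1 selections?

Open {F1}.
  N1→F1 8, N2→F1 6, N3→F1 7, N4→F1 3  ⇒ total 24.
Compare {F3}: total 27.
Compare {F4}: total 31.
No size-1 selection does better; minimum is 24.

24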